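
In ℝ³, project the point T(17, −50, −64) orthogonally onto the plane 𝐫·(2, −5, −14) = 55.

The perpendicular from T has direction n = (2, −5, −14): r = (17, −50, −64) + t(2, −5, −14).
Substitute into the plane: n·(T + tn) = 55 gives 1180 + 225t = 55, so t = -5.
Foot = (17, −50, −64) + (-5)·(2, −5, −14) = (7, −25, 6).

(7, -25, 6)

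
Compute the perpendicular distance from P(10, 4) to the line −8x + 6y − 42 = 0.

49/5

d = |(-8)·10 + 6·4 − 42| / √(64 + 36) = |-98|/10 = 49/5.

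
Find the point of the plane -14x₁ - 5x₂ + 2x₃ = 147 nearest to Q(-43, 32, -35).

The perpendicular from Q has direction n = (-14, -5, 2): r = (-43, 32, -35) + λ(-14, -5, 2).
Substitute into the plane: n·(Q + λn) = 147 gives 372 + 225λ = 147, so λ = -1.
Foot = (-43, 32, -35) + (-1)·(-14, -5, 2) = (-29, 37, -37).

(-29, 37, -37)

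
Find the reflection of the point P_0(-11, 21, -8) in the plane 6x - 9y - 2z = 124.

With n = (6, -9, -2), the signed offset is (n·P_0 − 124)/|n|² = -363/121 = -3.
P_0' = P_0 − 2t·n = (-11, 21, -8) − (-6)·(6, -9, -2) = (25, -33, -20).

(25, -33, -20)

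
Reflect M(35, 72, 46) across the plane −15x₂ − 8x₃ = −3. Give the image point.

(35, -78, -34)

With n = (0, −15, −8), the signed offset is (n·M − (-3))/|n|² = -1445/289 = -5.
M' = M − 2t·n = (35, 72, 46) − (-10)·(0, −15, −8) = (35, −78, −34).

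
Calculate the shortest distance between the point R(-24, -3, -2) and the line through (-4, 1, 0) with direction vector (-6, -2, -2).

Direction vector d = (-6, -2, -2).
AP = (-20, -4, -2); AP·d = 132, |AP|² = 420, |d|² = 44.
distance² = |AP|² − (AP·d)²/|d|² = 420 − 17424/44 = 24, so the distance is 2√6.

2√6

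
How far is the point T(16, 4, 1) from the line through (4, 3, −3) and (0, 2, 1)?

8√2

A direction vector is d = (−4, −1, 4).
AP = (12, 1, 4); AP·d = -33, |AP|² = 161, |d|² = 33.
distance² = |AP|² − (AP·d)²/|d|² = 161 − 1089/33 = 128, so the distance is 8√2.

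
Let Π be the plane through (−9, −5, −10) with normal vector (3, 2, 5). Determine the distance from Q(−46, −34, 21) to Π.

7√38/19

The plane has equation n·(r − (−9, −5, −10)) = 0, i.e. n·r = -87.
Then n·(−46, −34, 21) − (−87) = −14.
|n| = √(9 + 4 + 25) = √38, so the distance is |-14|/√38 = 7√38/19.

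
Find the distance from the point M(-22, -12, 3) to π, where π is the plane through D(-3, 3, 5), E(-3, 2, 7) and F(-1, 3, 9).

DE = (0, -1, 2) and DF = (2, 0, 4), so a normal is n = DE × DF = (-4, 4, 2).
Then n·(-22, -12, 3) - 34 = 12.
|n| = √(16 + 16 + 4) = 6, so the distance is |12|/6 = 2.

2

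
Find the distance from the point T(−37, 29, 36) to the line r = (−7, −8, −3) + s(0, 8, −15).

3√389

Direction vector d = (0, 8, −15).
AP = (−30, 37, 39); AP·d = -289, |AP|² = 3790, |d|² = 289.
distance² = |AP|² − (AP·d)²/|d|² = 3790 − 83521/289 = 3501, so the distance is 3√389.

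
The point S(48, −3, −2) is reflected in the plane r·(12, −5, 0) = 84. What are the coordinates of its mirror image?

(-24, 27, -2)

With n = (12, −5, 0), the signed offset is (n·S − 84)/|n|² = 507/169 = 3.
S' = S − 2t·n = (48, −3, −2) − 6·(12, −5, 0) = (−24, 27, −2).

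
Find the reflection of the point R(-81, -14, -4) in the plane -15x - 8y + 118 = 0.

(69, 66, -4)

n = (-15, -8, 0), |n|² = 289, n·R − (-118) = 1445, so t = 1445/289 = 5.
Foot F = R − 5·n = (-6, 26, -4); the reflection is 2F − R = (69, 66, -4).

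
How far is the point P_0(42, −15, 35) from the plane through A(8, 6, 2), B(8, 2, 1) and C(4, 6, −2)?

AB = (0, −4, −1) and AC = (−4, 0, −4), so a normal is n = AB × AC = (16, 4, −16).
Then n·(42, −15, 35) − 120 = −68.
|n| = √(256 + 16 + 256) = 4√33, so the distance is |-68|/(4√33) = 17√33/33.

17√33/33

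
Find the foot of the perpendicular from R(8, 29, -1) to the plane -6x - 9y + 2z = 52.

The perpendicular from R has direction n = (-6, -9, 2): r = (8, 29, -1) + t(-6, -9, 2).
Substitute into the plane: n·(R + tn) = 52 gives -311 + 121t = 52, so t = 3.
Foot = (8, 29, -1) + 3·(-6, -9, 2) = (-10, 2, 5).

(-10, 2, 5)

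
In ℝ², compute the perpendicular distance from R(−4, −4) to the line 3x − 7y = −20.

36/√58

The normal to the line is n = (3, −7) with |n| = √58.
|n·R − (-20)| = |16 − (-20)| = 36, so the distance is 36/√58 = 18√58/29.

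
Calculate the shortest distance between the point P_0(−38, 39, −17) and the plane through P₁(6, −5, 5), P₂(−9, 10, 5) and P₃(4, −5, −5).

P₁P₂ = (−15, 15, 0) and P₁P₃ = (−2, 0, −10), so a normal is n = P₁P₂ × P₁P₃ = (−150, −150, 30).
Then n·(−38, 39, −17) − 0 = −660.
|n| = √(22500 + 22500 + 900) = 30√51, so the distance is |-660|/(30√51) = 22√51/51.

22√51/51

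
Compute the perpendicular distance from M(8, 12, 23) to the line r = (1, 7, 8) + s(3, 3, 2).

√101

Direction vector d = (3, 3, 2).
AP = (7, 5, 15), and AP × d = (−35, 31, 6).
|AP × d|² = 2222 and |d|² = 22, so the distance is √(2222/22) = √101.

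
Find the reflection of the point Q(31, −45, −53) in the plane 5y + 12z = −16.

(31, 5, 67)

With n = (0, 5, 12), the signed offset is (n·Q − (-16))/|n|² = -845/169 = -5.
Q' = Q − 2t·n = (31, −45, −53) − (-10)·(0, 5, 12) = (31, 5, 67).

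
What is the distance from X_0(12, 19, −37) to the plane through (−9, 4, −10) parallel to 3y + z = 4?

18/√10

Parallel planes share the normal n = (0, 3, 1); since (−9, 4, −10) lies on the plane, its equation is 3y + z = 2.
d = |3·19 + 1·(-37) − 2| / √(0 + 9 + 1) = |18| / √10 = 18/√10.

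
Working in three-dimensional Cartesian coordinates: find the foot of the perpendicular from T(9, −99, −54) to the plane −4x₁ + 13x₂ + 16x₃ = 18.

The perpendicular from T has direction n = (−4, 13, 16): r = (9, −99, −54) + t(−4, 13, 16).
Substitute into the plane: n·(T + tn) = 18 gives -2187 + 441t = 18, so t = 5.
Foot = (9, −99, −54) + 5·(−4, 13, 16) = (−11, −34, 26).

(-11, -34, 26)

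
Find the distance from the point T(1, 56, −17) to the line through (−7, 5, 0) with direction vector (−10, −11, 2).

√929

Direction vector d = (−10, −11, 2).
AP = (8, 51, −17), and AP × d = (−85, 154, 422).
|AP × d|² = 209025 and |d|² = 225, so the distance is √(209025/225) = √929.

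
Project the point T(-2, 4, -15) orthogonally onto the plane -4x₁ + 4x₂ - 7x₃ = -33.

The perpendicular from T has direction n = (-4, 4, -7): r = (-2, 4, -15) + μ(-4, 4, -7).
Substitute into the plane: n·(T + μn) = -33 gives 129 + 81μ = -33, so μ = -2.
Foot = (-2, 4, -15) + (-2)·(-4, 4, -7) = (6, -4, -1).

(6, -4, -1)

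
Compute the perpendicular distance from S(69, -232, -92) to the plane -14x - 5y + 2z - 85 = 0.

Normal vector n = (-14, -5, 2), and n·(69, -232, -92) - 85 = -75.
|n| = √(196 + 25 + 4) = 15, so the distance is |-75|/15 = 5.

5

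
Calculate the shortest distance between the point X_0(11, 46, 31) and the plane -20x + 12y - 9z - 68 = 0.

3/5

n = (-20, 12, -9); n·P − 68 = -15; |n| = 25; distance = 15/25 = 3/5.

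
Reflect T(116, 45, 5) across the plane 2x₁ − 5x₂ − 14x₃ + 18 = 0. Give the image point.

With n = (2, −5, −14), the signed offset is (n·T − (-18))/|n|² = -45/225 = -1/5.
T' = T − 2t·n = (116, 45, 5) − (-2/5)·(2, −5, −14) = (584/5, 43, −3/5).

(584/5, 43, -3/5)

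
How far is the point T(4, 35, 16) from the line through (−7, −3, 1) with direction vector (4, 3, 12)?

√1114

Direction vector d = (4, 3, 12).
AP = (11, 38, 15), and AP × d = (411, −72, −119).
|AP × d|² = 188266 and |d|² = 169, so the distance is √(188266/169) = √1114.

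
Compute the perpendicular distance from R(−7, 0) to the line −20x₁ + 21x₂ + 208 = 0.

d = |(-20)·(-7) + 21·0 − (-208)| / √(400 + 441) = |348|/29 = 12.

12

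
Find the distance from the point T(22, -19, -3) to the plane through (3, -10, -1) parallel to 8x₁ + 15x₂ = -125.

1

Parallel planes share the normal n = (8, 15, 0); since (3, -10, -1) lies on the plane, its equation is 8x₁ + 15x₂ = -126.
Then n·(22, -19, -3) - (-126) = 17.
|n| = √(64 + 225 + 0) = 17, so the distance is |17|/17 = 1.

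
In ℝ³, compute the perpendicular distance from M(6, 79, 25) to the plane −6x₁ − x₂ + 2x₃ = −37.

Normal vector n = (−6, −1, 2), and n·(6, 79, 25) − (−37) = −28.
|n| = √(36 + 1 + 4) = √41, so the distance is |-28|/√41 = 28/√41.

28√41/41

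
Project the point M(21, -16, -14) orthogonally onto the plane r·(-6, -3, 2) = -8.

The perpendicular from M has direction n = (-6, -3, 2): r = (21, -16, -14) + λ(-6, -3, 2).
Substitute into the plane: n·(M + λn) = -8 gives -106 + 49λ = -8, so λ = 2.
Foot = (21, -16, -14) + 2·(-6, -3, 2) = (9, -22, -10).

(9, -22, -10)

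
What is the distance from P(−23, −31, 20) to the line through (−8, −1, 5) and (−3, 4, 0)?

5√6

A direction vector is d = (5, 5, −5).
AP = (−15, −30, 15), and AP × d = (75, 0, 75).
|AP × d|² = 11250 and |d|² = 75, so the distance is √(11250/75) = √150 = 5√6.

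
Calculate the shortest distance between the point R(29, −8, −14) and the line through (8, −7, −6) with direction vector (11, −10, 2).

√281

Direction vector d = (11, −10, 2).
AP = (21, −1, −8), and AP × d = (−82, −130, −199).
|AP × d|² = 63225 and |d|² = 225, so the distance is √(63225/225) = √281.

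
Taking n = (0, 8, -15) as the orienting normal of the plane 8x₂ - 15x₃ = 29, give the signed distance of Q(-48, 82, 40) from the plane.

n·Q − 29 = 27.
|n| = 17, so the signed distance is 27/17.

27/17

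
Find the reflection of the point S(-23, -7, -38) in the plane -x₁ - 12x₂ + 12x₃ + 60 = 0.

(-25, -31, -14)

n = (-1, -12, 12), |n|² = 289, n·S − (-60) = -289, so t = -289/289 = -1.
Foot F = S − (-1)·n = (-24, -19, -26); the reflection is 2F − S = (-25, -31, -14).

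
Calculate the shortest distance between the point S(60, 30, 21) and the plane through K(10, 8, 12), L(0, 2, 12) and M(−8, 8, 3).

KL = (−10, −6, 0) and KM = (−18, 0, −9), so a normal is n = KL × KM = (54, −90, −108).
d = |54·60 + (-90)·30 + (-108)·21 − (-1476)| / √(2916 + 8100 + 11664) = |-252| / (18√70) = √70/5.

√70/5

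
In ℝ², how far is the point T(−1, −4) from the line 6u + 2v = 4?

9√10/10

d = |6·(-1) + 2·(-4) − 4| / √(36 + 4) = |-18|/(2√10) = 9√10/10.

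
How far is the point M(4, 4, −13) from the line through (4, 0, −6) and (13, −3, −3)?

A direction vector is d = (9, −3, 3).
AP = (0, 4, −7); AP·d = -33, |AP|² = 65, |d|² = 99.
distance² = |AP|² − (AP·d)²/|d|² = 65 − 1089/99 = 54, so the distance is 3√6.

3√6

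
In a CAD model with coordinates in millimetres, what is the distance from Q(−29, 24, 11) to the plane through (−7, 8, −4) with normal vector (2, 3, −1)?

The plane has equation n·(r − (−7, 8, −4)) = 0, i.e. n·r = 14.
d = |2·(-29) + 3·24 + (-1)·11 − 14| / √(4 + 9 + 1) = |-11| / √14 = 11/√14.

11√14/14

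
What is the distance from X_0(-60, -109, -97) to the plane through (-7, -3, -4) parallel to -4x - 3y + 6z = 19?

Parallel planes share the normal n = (-4, -3, 6); since (-7, -3, -4) lies on the plane, its equation is -4x - 3y + 6z = 13.
Then n·(-60, -109, -97) - 13 = -28.
|n| = √(16 + 9 + 36) = √61, so the distance is |-28|/√61 = 28/√61.

28√61/61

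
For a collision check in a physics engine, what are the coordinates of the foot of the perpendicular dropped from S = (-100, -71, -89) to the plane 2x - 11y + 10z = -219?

The perpendicular from S has direction n = (2, -11, 10): r = (-100, -71, -89) + μ(2, -11, 10).
Substitute into the plane: n·(S + μn) = -219 gives -309 + 225μ = -219, so μ = 2/5.
Foot = (-100, -71, -89) + (2/5)·(2, -11, 10) = (-496/5, -377/5, -85).

(-496/5, -377/5, -85)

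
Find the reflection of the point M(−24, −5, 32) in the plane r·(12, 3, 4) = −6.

With n = (12, 3, 4), the signed offset is (n·M − (-6))/|n|² = -169/169 = -1.
M' = M − 2t·n = (−24, −5, 32) − (-2)·(12, 3, 4) = (0, 1, 40).

(0, 1, 40)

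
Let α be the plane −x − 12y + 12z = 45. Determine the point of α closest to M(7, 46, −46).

n = (−1, −12, 12), |n|² = 289, and n·M − 45 = -1156.
t = -1156/289 = -4, so the foot is M − t·n = (7, 46, −46) − (-4)·(−1, −12, 12) = (3, −2, 2).

(3, -2, 2)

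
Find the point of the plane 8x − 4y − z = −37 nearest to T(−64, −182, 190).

(-632/9, -1610/9, 1717/9)

The perpendicular from T has direction n = (8, −4, −1): r = (−64, −182, 190) + μ(8, −4, −1).
Substitute into the plane: n·(T + μn) = -37 gives 26 + 81μ = -37, so μ = -7/9.
Foot = (−64, −182, 190) + (-7/9)·(8, −4, −1) = (−632/9, −1610/9, 1717/9).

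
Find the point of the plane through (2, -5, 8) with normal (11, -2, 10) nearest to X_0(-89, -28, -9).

(-34, -38, 41)

n = (11, -2, 10), |n|² = 225, and n·X_0 − 112 = -1125.
t = -1125/225 = -5, so the foot is X_0 − t·n = (-89, -28, -9) − (-5)·(11, -2, 10) = (-34, -38, 41).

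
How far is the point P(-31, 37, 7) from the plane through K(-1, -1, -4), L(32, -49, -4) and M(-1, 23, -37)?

KL = (33, -48, 0) and KM = (0, 24, -33), so a normal is n = KL × KM = (1584, 1089, 792).
n = (1584, 1089, 792); n·P − (-5841) = 2574; |n| = 2079; distance = 2574/2079 = 26/21.

26/21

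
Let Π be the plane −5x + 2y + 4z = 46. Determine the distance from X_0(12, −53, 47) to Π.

8√5/5

n = (−5, 2, 4); n·P − 46 = -24; |n| = 3√5; distance = 24/(3√5) = 8/√5.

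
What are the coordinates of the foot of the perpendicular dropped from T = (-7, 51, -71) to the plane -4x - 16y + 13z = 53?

The perpendicular from T has direction n = (-4, -16, 13): r = (-7, 51, -71) + t(-4, -16, 13).
Substitute into the plane: n·(T + tn) = 53 gives -1711 + 441t = 53, so t = 4.
Foot = (-7, 51, -71) + 4·(-4, -16, 13) = (-23, -13, -19).

(-23, -13, -19)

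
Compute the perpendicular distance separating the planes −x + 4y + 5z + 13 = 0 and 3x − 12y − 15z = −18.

Divide the second equation by -3 to match normals: −x + 4y + 5z = 6.
With common normal n = (−1, 4, 5) (|n| = √42), the distance is |(-13) − 6|/|n| = 19/√42.

19√42/42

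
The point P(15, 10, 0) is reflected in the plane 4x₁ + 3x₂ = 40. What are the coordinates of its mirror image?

n = (4, 3, 0), |n|² = 25, n·P − 40 = 50, so t = 50/25 = 2.
Foot F = P − 2·n = (7, 4, 0); the reflection is 2F − P = (−1, −2, 0).

(-1, -2, 0)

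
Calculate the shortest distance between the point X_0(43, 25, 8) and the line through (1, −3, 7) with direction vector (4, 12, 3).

Direction vector d = (4, 12, 3).
AP = (42, 28, 1), and AP × d = (72, −122, 392).
|AP × d|² = 173732 and |d|² = 169, so the distance is √(173732/169) = √1028 = 2√257.

2√257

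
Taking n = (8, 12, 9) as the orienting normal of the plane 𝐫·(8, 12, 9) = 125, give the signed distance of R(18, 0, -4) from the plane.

n·R − 125 = -17.
|n| = 17, so the signed distance is -17/17 = -1.

-1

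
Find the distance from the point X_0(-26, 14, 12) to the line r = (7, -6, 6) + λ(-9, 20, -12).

Direction vector d = (-9, 20, -12).
AP = (-33, 20, 6), and AP × d = (-360, -450, -480).
|AP × d|² = 562500 and |d|² = 625, so the distance is √(562500/625) = √900 = 30.

30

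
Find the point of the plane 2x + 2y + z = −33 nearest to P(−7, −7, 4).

n = (2, 2, 1), |n|² = 9, and n·P − (-33) = 9.
t = 9/9 = 1, so the foot is P − t·n = (−7, −7, 4) − 1·(2, 2, 1) = (−9, −9, 3).

(-9, -9, 3)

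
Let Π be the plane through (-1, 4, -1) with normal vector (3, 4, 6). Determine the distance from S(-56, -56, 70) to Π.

21/√61

The plane has equation n·(r − (-1, 4, -1)) = 0, i.e. n·r = 7.
Then n·(-56, -56, 70) - 7 = 21.
|n| = √(9 + 16 + 36) = √61, so the distance is |21|/√61 = 21/√61.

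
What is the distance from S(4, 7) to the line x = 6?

2

d = |1·4 + 0·7 − 6| / √(1 + 0) = |-2|/1 = 2.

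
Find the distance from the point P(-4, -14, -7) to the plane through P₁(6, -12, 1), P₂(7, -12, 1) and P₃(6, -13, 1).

P₁P₂ = (1, 0, 0) and P₁P₃ = (0, -1, 0), so a normal is n = P₁P₂ × P₁P₃ = (0, 0, -1).
Then n·(-4, -14, -7) - (-1) = 8.
|n| = √(0 + 0 + 1) = 1, so the distance is |8|/1 = 8.

8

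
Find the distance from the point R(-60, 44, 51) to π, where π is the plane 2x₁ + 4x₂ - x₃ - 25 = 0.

d = |2·(-60) + 4·44 + (-1)·51 − 25| / √(4 + 16 + 1) = |-20| / √21 = 20/√21.

20/√21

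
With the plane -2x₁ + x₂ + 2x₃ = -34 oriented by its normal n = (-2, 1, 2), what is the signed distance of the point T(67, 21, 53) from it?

9

n·T − (-34) = 27.
|n| = 3, so the signed distance is 27/3 = 9.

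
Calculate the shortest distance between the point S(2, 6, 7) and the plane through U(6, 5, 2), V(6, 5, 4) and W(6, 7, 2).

4

UV = (0, 0, 2) and UW = (0, 2, 0), so a normal is n = UV × UW = (−4, 0, 0).
Then n·(2, 6, 7) − (−24) = 16.
|n| = √(16 + 0 + 0) = 4, so the distance is |16|/4 = 4.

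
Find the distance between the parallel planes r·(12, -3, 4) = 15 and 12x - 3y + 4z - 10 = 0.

Both planes have normal n = (12, -3, 4), |n| = 13. Any point on the first plane is at distance |10 − 15|/|n| = 5/13 from the second.

5/13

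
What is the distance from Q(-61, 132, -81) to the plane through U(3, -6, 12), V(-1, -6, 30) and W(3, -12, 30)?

UV = (-4, 0, 18) and UW = (0, -6, 18), so a normal is n = UV × UW = (108, 72, 24).
d = |108·(-61) + 72·132 + 24·(-81) − 180| / √(11664 + 5184 + 576) = |792| / 132 = 6.

6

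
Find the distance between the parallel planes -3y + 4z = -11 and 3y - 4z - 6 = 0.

Divide the second equation by -1 to match normals: -3y + 4z = -6.
With common normal n = (0, -3, 4) (|n| = 5), the distance is |(-11) − (-6)|/|n| = 5/5 = 1.

1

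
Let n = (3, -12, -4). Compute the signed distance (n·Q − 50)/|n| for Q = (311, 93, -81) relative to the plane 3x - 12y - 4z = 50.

n·Q − 50 = 91.
|n| = 13, so the signed distance is 91/13 = 7.

7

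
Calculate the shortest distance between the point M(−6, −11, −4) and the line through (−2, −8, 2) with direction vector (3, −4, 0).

Direction vector d = (3, −4, 0).
AP = (−4, −3, −6), and AP × d = (−24, −18, 25).
|AP × d|² = 1525 and |d|² = 25, so the distance is √(1525/25) = √61.

√61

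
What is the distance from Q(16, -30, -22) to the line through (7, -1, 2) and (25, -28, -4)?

√409

A direction vector is d = (18, -27, -6).
AP = (9, -29, -24), and AP × d = (-474, -378, 279).
|AP × d|² = 445401 and |d|² = 1089, so the distance is √(445401/1089) = √409.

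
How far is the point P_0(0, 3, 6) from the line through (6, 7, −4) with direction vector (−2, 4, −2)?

Direction vector d = (−2, 4, −2).
AP = (−6, −4, 10), and AP × d = (−32, −32, −32).
|AP × d|² = 3072 and |d|² = 24, so the distance is √(3072/24) = √128 = 8√2.

8√2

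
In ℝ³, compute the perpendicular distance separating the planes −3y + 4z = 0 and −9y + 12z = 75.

Divide the second equation by 3 to match normals: −3y + 4z = 25.
Both planes have normal n = (0, −3, 4), |n| = 5. Any point on the first plane is at distance |25 − 0|/|n| = 25/5 = 5 from the second.

5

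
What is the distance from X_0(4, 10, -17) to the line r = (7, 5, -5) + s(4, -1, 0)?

Direction vector d = (4, -1, 0).
AP = (-3, 5, -12); AP·d = -17, |AP|² = 178, |d|² = 17.
distance² = |AP|² − (AP·d)²/|d|² = 178 − 289/17 = 161, so the distance is √161.

√161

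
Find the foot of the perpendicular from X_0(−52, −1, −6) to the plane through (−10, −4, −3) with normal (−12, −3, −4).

(-16, 8, 6)

The perpendicular from X_0 has direction n = (−12, −3, −4): r = (−52, −1, −6) + t(−12, −3, −4).
Substitute into the plane: n·(X_0 + tn) = 144 gives 651 + 169t = 144, so t = -3.
Foot = (−52, −1, −6) + (-3)·(−12, −3, −4) = (−16, 8, 6).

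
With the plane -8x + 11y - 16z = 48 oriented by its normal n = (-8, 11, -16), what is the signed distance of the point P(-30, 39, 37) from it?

n·P − 48 = 29.
|n| = 21, so the signed distance is 29/21.

29/21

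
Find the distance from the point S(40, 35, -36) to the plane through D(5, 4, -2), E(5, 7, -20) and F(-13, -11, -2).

23√62/62

DE = (0, 3, -18) and DF = (-18, -15, 0), so a normal is n = DE × DF = (-270, 324, 54).
n = (-270, 324, 54); n·P − (-162) = -1242; |n| = 54√62; distance = 1242/(54√62) = 23/√62.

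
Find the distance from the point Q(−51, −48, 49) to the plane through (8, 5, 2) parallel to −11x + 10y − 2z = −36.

5/3

Parallel planes share the normal n = (−11, 10, −2); since (8, 5, 2) lies on the plane, its equation is −11x + 10y − 2z = -42.
Then n·(−51, −48, 49) − (−42) = 25.
|n| = √(121 + 100 + 4) = 15, so the distance is |25|/15 = 5/3.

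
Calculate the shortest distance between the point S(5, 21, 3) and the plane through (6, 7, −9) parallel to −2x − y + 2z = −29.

4

Parallel planes share the normal n = (−2, −1, 2); since (6, 7, −9) lies on the plane, its equation is −2x − y + 2z = -37.
d = |(-2)·5 + (-1)·21 + 2·3 − (-37)| / √(4 + 1 + 4) = |12| / 3 = 4.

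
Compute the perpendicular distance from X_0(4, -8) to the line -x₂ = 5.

3

d = |0·4 + (-1)·(-8) − 5| / √(0 + 1) = |3|/1 = 3.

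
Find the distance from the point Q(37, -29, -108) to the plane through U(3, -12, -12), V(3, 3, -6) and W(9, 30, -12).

2

UV = (0, 15, 6) and UW = (6, 42, 0), so a normal is n = UV × UW = (-252, 36, -90).
d = |(-252)·37 + 36·(-29) + (-90)·(-108) − (-108)| / √(63504 + 1296 + 8100) = |-540| / 270 = 2.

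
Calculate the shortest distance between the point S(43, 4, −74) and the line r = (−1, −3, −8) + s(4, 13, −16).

2√593

Direction vector d = (4, 13, −16).
AP = (44, 7, −66), and AP × d = (746, 440, 544).
|AP × d|² = 1046052 and |d|² = 441, so the distance is √(1046052/441) = √2372 = 2√593.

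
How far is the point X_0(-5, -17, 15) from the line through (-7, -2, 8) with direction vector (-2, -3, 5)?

3√14

Direction vector d = (-2, -3, 5).
AP = (2, -15, 7); AP·d = 76, |AP|² = 278, |d|² = 38.
distance² = |AP|² − (AP·d)²/|d|² = 278 − 5776/38 = 126, so the distance is 3√14.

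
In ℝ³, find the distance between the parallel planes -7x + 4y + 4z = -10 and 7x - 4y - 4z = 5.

Divide the second equation by -1 to match normals: -7x + 4y + 4z = -5.
With common normal n = (-7, 4, 4) (|n| = 9), the distance is |(-10) − (-5)|/|n| = 5/9.

5/9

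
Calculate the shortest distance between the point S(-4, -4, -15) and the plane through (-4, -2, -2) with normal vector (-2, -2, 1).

The plane has equation n·(r − (-4, -2, -2)) = 0, i.e. n·r = 10.
d = |(-2)·(-4) + (-2)·(-4) + 1·(-15) − 10| / √(4 + 4 + 1) = |-9| / 3 = 3.

3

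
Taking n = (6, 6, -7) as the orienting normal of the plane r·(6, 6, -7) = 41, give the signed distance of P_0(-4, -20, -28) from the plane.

1

n·P_0 − 41 = 11.
|n| = 11, so the signed distance is 11/11 = 1.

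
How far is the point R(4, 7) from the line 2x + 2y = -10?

The normal to the line is n = (2, 2) with |n| = 2√2.
|n·R − (-10)| = |22 − (-10)| = 32, so the distance is 32/(2√2) = 8√2.

8√2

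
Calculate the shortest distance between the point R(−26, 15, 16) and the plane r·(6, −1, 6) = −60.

15√73/73

n = (6, −1, 6); n·P − (-60) = -15; |n| = √73; distance = 15/√73.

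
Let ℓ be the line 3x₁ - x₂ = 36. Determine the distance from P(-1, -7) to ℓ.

The normal to the line is n = (3, -1) with |n| = √10.
|n·P − 36| = |4 − 36| = 32, so the distance is 32/√10.

16√10/5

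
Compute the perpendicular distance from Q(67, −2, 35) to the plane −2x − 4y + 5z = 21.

d = |(-2)·67 + (-4)·(-2) + 5·35 − 21| / √(4 + 16 + 25) = |28| / (3√5) = 28√5/15.

28√5/15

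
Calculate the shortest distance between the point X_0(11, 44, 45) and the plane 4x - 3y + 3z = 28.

19√34/34

Normal vector n = (4, -3, 3), and n·(11, 44, 45) - 28 = 19.
|n| = √(16 + 9 + 9) = √34, so the distance is |19|/√34 = 19√34/34.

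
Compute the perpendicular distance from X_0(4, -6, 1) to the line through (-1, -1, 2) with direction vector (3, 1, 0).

√41

Direction vector d = (3, 1, 0).
AP = (5, -5, -1); AP·d = 10, |AP|² = 51, |d|² = 10.
distance² = |AP|² − (AP·d)²/|d|² = 51 − 100/10 = 41, so the distance is √41.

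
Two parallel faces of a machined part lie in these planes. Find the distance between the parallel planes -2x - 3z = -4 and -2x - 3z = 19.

23√13/13

Both planes have normal n = (-2, 0, -3), |n| = √13. Any point on the first plane is at distance |19 − (-4)|/|n| = 23/√13 = 23√13/13 from the second.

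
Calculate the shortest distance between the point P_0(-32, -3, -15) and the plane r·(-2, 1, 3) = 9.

√14/2

d = |(-2)·(-32) + 1·(-3) + 3·(-15) − 9| / √(4 + 1 + 9) = |7| / √14 = √14/2.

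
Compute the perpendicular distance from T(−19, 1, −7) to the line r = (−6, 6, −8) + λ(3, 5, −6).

5√5

Direction vector d = (3, 5, −6).
AP = (−13, −5, 1); AP·d = -70, |AP|² = 195, |d|² = 70.
distance² = |AP|² − (AP·d)²/|d|² = 195 − 4900/70 = 125, so the distance is 5√5.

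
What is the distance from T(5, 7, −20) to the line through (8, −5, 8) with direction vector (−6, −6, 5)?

Direction vector d = (−6, −6, 5).
AP = (−3, 12, −28); AP·d = -194, |AP|² = 937, |d|² = 97.
distance² = |AP|² − (AP·d)²/|d|² = 937 − 37636/97 = 549, so the distance is 3√61.

3√61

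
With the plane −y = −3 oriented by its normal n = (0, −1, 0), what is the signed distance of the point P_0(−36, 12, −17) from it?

-9

n·P_0 − (-3) = -9.
|n| = 1, so the signed distance is -9/1 = -9.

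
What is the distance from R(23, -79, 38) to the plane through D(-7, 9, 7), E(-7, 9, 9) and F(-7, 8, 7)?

DE = (0, 0, 2) and DF = (0, -1, 0), so a normal is n = DE × DF = (2, 0, 0).
Then n·(23, -79, 38) - (-14) = 60.
|n| = √(4 + 0 + 0) = 2, so the distance is |60|/2 = 30.

30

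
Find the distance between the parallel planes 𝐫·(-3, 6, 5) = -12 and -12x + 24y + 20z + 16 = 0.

4√70/35

Divide the second equation by 4 to match normals: -3x + 6y + 5z = -4.
Both planes have normal n = (-3, 6, 5), |n| = √70. Any point on the first plane is at distance |(-4) − (-12)|/|n| = 8/√70 = 4√70/35 from the second.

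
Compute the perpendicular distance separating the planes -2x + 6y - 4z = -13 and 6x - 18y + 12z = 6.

11/(2√14)

Divide the second equation by -3 to match normals: -2x + 6y - 4z = -2.
With common normal n = (-2, 6, -4) (|n| = 2√14), the distance is |(-13) − (-2)|/|n| = 11/(2√14) = 11√14/28.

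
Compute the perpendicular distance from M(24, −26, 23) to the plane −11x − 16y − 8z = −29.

n = (−11, −16, −8); n·P − (-29) = -3; |n| = 21; distance = 3/21 = 1/7.

1/7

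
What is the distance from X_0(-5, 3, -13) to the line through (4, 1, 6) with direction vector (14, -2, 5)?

√221

Direction vector d = (14, -2, 5).
AP = (-9, 2, -19); AP·d = -225, |AP|² = 446, |d|² = 225.
distance² = |AP|² − (AP·d)²/|d|² = 446 − 50625/225 = 221, so the distance is √221.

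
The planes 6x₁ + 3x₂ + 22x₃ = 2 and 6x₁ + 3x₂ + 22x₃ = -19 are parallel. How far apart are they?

Both planes have normal n = (6, 3, 22), |n| = 23. Any point on the first plane is at distance |(-19) − 2|/|n| = 21/23 from the second.

21/23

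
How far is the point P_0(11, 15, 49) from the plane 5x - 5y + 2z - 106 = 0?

28/(3√6)

n = (5, -5, 2); n·P − 106 = -28; |n| = 3√6; distance = 28/(3√6).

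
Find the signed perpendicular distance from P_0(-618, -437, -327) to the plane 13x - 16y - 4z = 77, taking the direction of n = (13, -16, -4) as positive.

9

n·P_0 − 77 = 189.
|n| = 21, so the signed distance is 189/21 = 9.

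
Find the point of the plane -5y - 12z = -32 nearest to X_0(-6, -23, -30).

(-6, -8, 6)

n = (0, -5, -12), |n|² = 169, and n·X_0 − (-32) = 507.
t = 507/169 = 3, so the foot is X_0 − t·n = (-6, -23, -30) − 3·(0, -5, -12) = (-6, -8, 6).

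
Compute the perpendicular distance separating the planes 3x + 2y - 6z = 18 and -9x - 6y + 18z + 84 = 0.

Divide the second equation by -3 to match normals: 3x + 2y - 6z = 28.
With common normal n = (3, 2, -6) (|n| = 7), the distance is |18 − 28|/|n| = 10/7.

10/7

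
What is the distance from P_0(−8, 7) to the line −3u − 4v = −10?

6/5

d = |(-3)·(-8) + (-4)·7 − (-10)| / √(9 + 16) = |6|/5 = 6/5.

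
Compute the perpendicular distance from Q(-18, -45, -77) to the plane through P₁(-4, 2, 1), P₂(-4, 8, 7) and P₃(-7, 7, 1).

P₁P₂ = (0, 6, 6) and P₁P₃ = (-3, 5, 0), so a normal is n = P₁P₂ × P₁P₃ = (-30, -18, 18).
Then n·(-18, -45, -77) - 102 = -138.
|n| = √(900 + 324 + 324) = 6√43, so the distance is |-138|/(6√43) = 23√43/43.

23/√43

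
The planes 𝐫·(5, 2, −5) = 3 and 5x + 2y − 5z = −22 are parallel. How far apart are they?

25/(3√6)

With common normal n = (5, 2, −5) (|n| = 3√6), the distance is |3 − (-22)|/|n| = 25/(3√6).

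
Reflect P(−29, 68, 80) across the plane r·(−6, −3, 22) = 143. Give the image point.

(7, 86, -52)

With n = (−6, −3, 22), the signed offset is (n·P − 143)/|n|² = 1587/529 = 3.
P' = P − 2t·n = (−29, 68, 80) − 6·(−6, −3, 22) = (7, 86, −52).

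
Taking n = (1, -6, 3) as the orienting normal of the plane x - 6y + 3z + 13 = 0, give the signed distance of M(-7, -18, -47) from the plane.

n·M − (-13) = -27.
|n| = √46, so the signed distance is -27√46/46.

-27√46/46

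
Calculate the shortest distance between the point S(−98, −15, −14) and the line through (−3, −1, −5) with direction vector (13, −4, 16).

√5333

Direction vector d = (13, −4, 16).
AP = (−95, −14, −9); AP·d = -1323, |AP|² = 9302, |d|² = 441.
distance² = |AP|² − (AP·d)²/|d|² = 9302 − 1750329/441 = 5333, so the distance is √5333.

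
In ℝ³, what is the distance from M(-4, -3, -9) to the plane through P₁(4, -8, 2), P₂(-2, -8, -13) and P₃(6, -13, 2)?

8/√33

P₁P₂ = (-6, 0, -15) and P₁P₃ = (2, -5, 0), so a normal is n = P₁P₂ × P₁P₃ = (-75, -30, 30).
d = |(-75)·(-4) + (-30)·(-3) + 30·(-9) − 0| / √(5625 + 900 + 900) = |120| / (15√33) = 8√33/33.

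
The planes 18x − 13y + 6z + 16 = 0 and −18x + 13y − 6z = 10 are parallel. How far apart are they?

Divide the second equation by -1 to match normals: 18x − 13y + 6z = -10.
Both planes have normal n = (18, −13, 6), |n| = 23. Any point on the first plane is at distance |(-10) − (-16)|/|n| = 6/23 from the second.

6/23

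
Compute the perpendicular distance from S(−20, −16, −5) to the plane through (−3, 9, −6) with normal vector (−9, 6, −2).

1/11

The plane has equation n·(r − (−3, 9, −6)) = 0, i.e. n·r = 93.
Then n·(−20, −16, −5) − 93 = 1.
|n| = √(81 + 36 + 4) = 11, so the distance is |1|/11 = 1/11.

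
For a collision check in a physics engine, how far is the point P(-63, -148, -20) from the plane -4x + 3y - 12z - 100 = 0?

d = |(-4)·(-63) + 3·(-148) + (-12)·(-20) − 100| / √(16 + 9 + 144) = |-52| / 13 = 4.

4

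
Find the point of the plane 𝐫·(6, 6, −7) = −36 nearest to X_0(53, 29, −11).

n = (6, 6, −7), |n|² = 121, and n·X_0 − (-36) = 605.
t = 605/121 = 5, so the foot is X_0 − t·n = (53, 29, −11) − 5·(6, 6, −7) = (23, −1, 24).

(23, -1, 24)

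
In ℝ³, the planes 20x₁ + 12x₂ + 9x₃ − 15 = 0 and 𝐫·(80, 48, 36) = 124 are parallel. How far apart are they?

Divide the second equation by 4 to match normals: 20x₁ + 12x₂ + 9x₃ = 31.
With common normal n = (20, 12, 9) (|n| = 25), the distance is |15 − 31|/|n| = 16/25.

16/25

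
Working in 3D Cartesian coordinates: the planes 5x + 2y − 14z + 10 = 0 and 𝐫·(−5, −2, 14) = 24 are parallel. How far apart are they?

14/15

Divide the second equation by -1 to match normals: 5x + 2y − 14z = -24.
Both planes have normal n = (5, 2, −14), |n| = 15. Any point on the first plane is at distance |(-24) − (-10)|/|n| = 14/15 from the second.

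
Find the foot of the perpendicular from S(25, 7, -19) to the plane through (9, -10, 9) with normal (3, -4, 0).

The perpendicular from S has direction n = (3, -4, 0): r = (25, 7, -19) + μ(3, -4, 0).
Substitute into the plane: n·(S + μn) = 67 gives 47 + 25μ = 67, so μ = 4/5.
Foot = (25, 7, -19) + (4/5)·(3, -4, 0) = (137/5, 19/5, -19).

(137/5, 19/5, -19)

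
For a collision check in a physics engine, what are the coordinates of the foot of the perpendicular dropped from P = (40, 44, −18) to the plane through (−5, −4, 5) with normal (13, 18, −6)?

The perpendicular from P has direction n = (13, 18, −6): r = (40, 44, −18) + μ(13, 18, −6).
Substitute into the plane: n·(P + μn) = -167 gives 1420 + 529μ = -167, so μ = -3.
Foot = (40, 44, −18) + (-3)·(13, 18, −6) = (1, −10, 0).

(1, -10, 0)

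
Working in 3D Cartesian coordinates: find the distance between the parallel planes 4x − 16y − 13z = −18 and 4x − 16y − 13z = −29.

11/21

Both planes have normal n = (4, −16, −13), |n| = 21. Any point on the first plane is at distance |(-29) − (-18)|/|n| = 11/21 from the second.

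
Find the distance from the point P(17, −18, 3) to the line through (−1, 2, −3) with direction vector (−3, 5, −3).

Direction vector d = (−3, 5, −3).
AP = (18, −20, 6), and AP × d = (30, 36, 30).
|AP × d|² = 3096 and |d|² = 43, so the distance is √(3096/43) = √72 = 6√2.

6√2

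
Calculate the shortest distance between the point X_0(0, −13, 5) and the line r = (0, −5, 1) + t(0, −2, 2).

2√2

Direction vector d = (0, −2, 2).
AP = (0, −8, 4); AP·d = 24, |AP|² = 80, |d|² = 8.
distance² = |AP|² − (AP·d)²/|d|² = 80 − 576/8 = 8, so the distance is 2√2.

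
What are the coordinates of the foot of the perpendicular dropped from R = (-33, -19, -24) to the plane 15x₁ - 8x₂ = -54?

(-18, -27, -24)

The perpendicular from R has direction n = (15, -8, 0): r = (-33, -19, -24) + t(15, -8, 0).
Substitute into the plane: n·(R + tn) = -54 gives -343 + 289t = -54, so t = 1.
Foot = (-33, -19, -24) + 1·(15, -8, 0) = (-18, -27, -24).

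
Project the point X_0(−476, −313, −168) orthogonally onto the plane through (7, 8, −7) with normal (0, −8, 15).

(-476, -5249/17, -2991/17)

n = (0, −8, 15), |n|² = 289, and n·X_0 − (-169) = 153.
t = 153/289 = 9/17, so the foot is X_0 − t·n = (−476, −313, −168) − (9/17)·(0, −8, 15) = (−476, −5249/17, −2991/17).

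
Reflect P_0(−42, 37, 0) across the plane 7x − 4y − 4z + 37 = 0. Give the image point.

n = (7, −4, −4), |n|² = 81, n·P_0 − (-37) = -405, so t = -405/81 = -5.
Foot F = P_0 − (-5)·n = (−7, 17, −20); the reflection is 2F − P_0 = (28, −3, −40).

(28, -3, -40)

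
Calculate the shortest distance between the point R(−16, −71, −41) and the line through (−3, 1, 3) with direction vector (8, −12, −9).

√2665

Direction vector d = (8, −12, −9).
AP = (−13, −72, −44); AP·d = 1156, |AP|² = 7289, |d|² = 289.
distance² = |AP|² − (AP·d)²/|d|² = 7289 − 1336336/289 = 2665, so the distance is √2665.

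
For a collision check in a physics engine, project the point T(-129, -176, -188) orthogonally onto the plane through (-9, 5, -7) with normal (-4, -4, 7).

(-1189/9, -1612/9, -1643/9)

The perpendicular from T has direction n = (-4, -4, 7): r = (-129, -176, -188) + λ(-4, -4, 7).
Substitute into the plane: n·(T + λn) = -33 gives -96 + 81λ = -33, so λ = 7/9.
Foot = (-129, -176, -188) + (7/9)·(-4, -4, 7) = (-1189/9, -1612/9, -1643/9).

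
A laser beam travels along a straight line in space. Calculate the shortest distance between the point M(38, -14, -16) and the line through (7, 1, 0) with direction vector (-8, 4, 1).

√146

Direction vector d = (-8, 4, 1).
AP = (31, -15, -16); AP·d = -324, |AP|² = 1442, |d|² = 81.
distance² = |AP|² − (AP·d)²/|d|² = 1442 − 104976/81 = 146, so the distance is √146.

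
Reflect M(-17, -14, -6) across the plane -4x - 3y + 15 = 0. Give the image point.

(23, 16, -6)

With n = (-4, -3, 0), the signed offset is (n·M − (-15))/|n|² = 125/25 = 5.
M' = M − 2t·n = (-17, -14, -6) − 10·(-4, -3, 0) = (23, 16, -6).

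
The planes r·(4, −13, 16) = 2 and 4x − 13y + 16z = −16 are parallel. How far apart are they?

6/7

With common normal n = (4, −13, 16) (|n| = 21), the distance is |2 − (-16)|/|n| = 18/21 = 6/7.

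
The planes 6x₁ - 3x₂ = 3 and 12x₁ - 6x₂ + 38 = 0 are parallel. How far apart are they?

Divide the second equation by 2 to match normals: 6x₁ - 3x₂ = -19.
With common normal n = (6, -3, 0) (|n| = 3√5), the distance is |3 − (-19)|/|n| = 22/(3√5) = 22√5/15.

22√5/15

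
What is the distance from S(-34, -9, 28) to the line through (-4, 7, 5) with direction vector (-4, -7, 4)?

Direction vector d = (-4, -7, 4).
AP = (-30, -16, 23); AP·d = 324, |AP|² = 1685, |d|² = 81.
distance² = |AP|² − (AP·d)²/|d|² = 1685 − 104976/81 = 389, so the distance is √389.

√389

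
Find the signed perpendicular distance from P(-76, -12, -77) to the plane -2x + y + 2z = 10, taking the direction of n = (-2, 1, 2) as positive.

-8

n·P − 10 = -24.
|n| = 3, so the signed distance is -24/3 = -8.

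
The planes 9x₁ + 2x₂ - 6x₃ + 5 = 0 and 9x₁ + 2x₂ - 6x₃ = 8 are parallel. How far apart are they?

Both planes have normal n = (9, 2, -6), |n| = 11. Any point on the first plane is at distance |8 − (-5)|/|n| = 13/11 from the second.

13/11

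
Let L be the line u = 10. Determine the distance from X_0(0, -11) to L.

10

d = |1·0 + 0·(-11) − 10| / √(1 + 0) = |-10|/1 = 10.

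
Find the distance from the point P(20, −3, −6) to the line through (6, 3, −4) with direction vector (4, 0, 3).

2√34

Direction vector d = (4, 0, 3).
AP = (14, −6, −2), and AP × d = (−18, −50, 24).
|AP × d|² = 3400 and |d|² = 25, so the distance is √(3400/25) = √136 = 2√34.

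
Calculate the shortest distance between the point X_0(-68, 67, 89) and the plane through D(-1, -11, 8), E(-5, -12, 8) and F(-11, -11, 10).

13√42/21

DE = (-4, -1, 0) and DF = (-10, 0, 2), so a normal is n = DE × DF = (-2, 8, -10).
n = (-2, 8, -10); n·P − (-166) = -52; |n| = 2√42; distance = 52/(2√42) = 26/√42.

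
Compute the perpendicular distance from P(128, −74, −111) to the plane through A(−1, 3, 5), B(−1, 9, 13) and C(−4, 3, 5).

8

AB = (0, 6, 8) and AC = (−3, 0, 0), so a normal is n = AB × AC = (0, −24, 18).
Then n·(128, −74, −111) − 18 = −240.
|n| = √(0 + 576 + 324) = 30, so the distance is |-240|/30 = 8.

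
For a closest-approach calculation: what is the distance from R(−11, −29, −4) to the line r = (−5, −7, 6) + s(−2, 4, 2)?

Direction vector d = (−2, 4, 2).
AP = (−6, −22, −10), and AP × d = (−4, 32, −68).
|AP × d|² = 5664 and |d|² = 24, so the distance is √(5664/24) = √236 = 2√59.

2√59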